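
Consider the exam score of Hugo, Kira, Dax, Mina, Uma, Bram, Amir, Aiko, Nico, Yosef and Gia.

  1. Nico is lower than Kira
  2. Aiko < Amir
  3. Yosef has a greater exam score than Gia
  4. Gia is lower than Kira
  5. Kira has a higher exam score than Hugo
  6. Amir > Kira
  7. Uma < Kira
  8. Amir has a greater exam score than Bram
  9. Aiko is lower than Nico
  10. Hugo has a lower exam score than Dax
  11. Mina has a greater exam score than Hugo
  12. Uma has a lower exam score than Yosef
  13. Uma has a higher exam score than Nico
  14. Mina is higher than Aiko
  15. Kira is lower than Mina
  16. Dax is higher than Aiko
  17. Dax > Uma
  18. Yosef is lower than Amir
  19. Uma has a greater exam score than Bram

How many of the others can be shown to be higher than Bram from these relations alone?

Directly above Bram: Uma, Amir.
One step further: Kira, Yosef, Dax (5 so far).
One step further: Mina (6 so far).
No other element is forced above Bram by the given relations, so the count is 6.

6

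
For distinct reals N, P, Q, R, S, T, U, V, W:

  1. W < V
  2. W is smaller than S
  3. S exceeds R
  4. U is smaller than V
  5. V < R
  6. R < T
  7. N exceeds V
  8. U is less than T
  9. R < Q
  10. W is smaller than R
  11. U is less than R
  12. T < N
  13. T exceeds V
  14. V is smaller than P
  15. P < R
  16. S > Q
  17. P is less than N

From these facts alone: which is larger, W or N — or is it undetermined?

N

W < V and V < P give W < P.
With P < R: W < V < P < R.
Then R < T extends the chain to T.
Then T < N extends the chain to N.
So N is larger.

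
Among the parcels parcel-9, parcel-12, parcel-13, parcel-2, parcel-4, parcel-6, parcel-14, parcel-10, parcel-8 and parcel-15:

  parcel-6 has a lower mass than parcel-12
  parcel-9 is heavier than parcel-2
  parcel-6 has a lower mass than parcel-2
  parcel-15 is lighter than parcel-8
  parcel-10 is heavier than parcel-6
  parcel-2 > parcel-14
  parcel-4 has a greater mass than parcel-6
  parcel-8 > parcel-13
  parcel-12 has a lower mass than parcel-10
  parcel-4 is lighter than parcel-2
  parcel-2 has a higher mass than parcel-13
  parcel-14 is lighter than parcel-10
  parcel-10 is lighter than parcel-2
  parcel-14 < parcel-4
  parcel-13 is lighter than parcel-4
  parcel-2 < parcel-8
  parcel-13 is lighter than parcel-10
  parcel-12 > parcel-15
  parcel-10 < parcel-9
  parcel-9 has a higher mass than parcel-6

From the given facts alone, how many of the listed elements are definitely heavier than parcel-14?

Directly above parcel-14: parcel-4, parcel-10, parcel-2.
One step further: parcel-9, parcel-8 (5 so far).
No other element is forced above parcel-14 by the given relations, so the count is 5.

5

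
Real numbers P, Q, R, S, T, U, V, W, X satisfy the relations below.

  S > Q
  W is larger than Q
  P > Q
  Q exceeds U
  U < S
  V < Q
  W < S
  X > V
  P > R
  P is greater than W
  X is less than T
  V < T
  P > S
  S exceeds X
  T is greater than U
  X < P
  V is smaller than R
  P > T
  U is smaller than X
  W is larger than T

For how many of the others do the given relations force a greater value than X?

From X the given relations immediately reach T, S, P.
From those, W — 4 in total.
Nothing else is reachable above X; 4 in all.

4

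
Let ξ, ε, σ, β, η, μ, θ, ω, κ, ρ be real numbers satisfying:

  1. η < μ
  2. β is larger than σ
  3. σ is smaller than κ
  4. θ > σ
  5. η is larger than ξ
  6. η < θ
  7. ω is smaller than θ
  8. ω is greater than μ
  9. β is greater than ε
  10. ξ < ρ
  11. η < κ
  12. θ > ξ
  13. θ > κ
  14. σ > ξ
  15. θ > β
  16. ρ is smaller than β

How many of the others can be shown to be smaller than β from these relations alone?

4

Directly below β: ρ, σ, ε.
One step further: ξ (4 so far).
No other element is forced below β by the given relations, so the count is 4.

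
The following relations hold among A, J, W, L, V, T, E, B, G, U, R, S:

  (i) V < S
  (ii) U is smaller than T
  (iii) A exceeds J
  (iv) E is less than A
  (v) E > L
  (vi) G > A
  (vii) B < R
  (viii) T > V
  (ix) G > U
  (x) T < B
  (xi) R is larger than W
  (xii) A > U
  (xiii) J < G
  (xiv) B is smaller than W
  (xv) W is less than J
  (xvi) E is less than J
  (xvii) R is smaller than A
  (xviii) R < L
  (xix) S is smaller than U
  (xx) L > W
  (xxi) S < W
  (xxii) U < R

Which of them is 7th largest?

Chaining the given pairs: V < S < U < T < B < W < R < L < E < J < A < G.
The 7th largest is W.

W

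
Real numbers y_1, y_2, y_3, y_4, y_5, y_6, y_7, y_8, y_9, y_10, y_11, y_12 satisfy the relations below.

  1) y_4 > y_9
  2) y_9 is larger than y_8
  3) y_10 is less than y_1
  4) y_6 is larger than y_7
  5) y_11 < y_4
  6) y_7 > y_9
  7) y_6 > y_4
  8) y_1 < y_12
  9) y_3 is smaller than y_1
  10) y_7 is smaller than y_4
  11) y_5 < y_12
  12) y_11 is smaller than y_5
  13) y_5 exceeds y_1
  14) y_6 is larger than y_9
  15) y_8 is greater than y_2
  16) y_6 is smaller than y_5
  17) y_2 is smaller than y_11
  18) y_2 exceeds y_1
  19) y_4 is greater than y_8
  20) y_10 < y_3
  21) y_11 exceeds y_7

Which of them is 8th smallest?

The consecutive relations fix a unique order: y_10 < y_3 < y_1 < y_2 < y_8 < y_9 < y_7 < y_11 < y_4 < y_6 < y_5 < y_12.
Counting 8 from the smallest end gives y_11.

y_11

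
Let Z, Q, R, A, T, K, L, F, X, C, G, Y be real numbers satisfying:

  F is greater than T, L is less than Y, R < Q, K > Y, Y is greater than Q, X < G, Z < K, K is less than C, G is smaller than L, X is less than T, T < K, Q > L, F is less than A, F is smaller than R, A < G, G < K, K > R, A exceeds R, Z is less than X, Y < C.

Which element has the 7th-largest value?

A

Chaining the given pairs: Z < X < T < F < R < A < G < L < Q < Y < K < C.
The 7th largest is A.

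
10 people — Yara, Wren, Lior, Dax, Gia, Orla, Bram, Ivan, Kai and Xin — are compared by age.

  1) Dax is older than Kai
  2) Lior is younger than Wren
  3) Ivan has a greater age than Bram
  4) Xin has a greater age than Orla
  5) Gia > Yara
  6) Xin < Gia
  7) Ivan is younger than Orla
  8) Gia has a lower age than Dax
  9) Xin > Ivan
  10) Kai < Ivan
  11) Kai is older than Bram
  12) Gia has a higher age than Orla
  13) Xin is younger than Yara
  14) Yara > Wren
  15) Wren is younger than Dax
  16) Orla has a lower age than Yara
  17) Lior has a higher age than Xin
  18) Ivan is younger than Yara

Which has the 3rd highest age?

Piecing the relations together gives one ordering: Bram < Kai < Ivan < Orla < Xin < Lior < Wren < Yara < Gia < Dax.
The 3rd largest is Yara.

Yara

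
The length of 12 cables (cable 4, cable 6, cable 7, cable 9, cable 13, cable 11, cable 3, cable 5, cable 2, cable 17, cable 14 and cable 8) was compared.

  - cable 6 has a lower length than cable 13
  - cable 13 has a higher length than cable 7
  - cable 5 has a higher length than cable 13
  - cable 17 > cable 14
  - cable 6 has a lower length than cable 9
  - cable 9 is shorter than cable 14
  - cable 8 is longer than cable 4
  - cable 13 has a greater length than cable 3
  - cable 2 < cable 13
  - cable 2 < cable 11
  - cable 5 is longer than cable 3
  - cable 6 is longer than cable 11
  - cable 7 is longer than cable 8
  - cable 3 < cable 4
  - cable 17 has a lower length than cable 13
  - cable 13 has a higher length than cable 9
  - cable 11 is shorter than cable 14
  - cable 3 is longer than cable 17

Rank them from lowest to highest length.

cable 2 < cable 11 < cable 6 < cable 9 < cable 14 < cable 17 < cable 3 < cable 4 < cable 8 < cable 7 < cable 13 < cable 5

Nothing is placed below cable 2, so it is least; from there cable 2 < cable 11; cable 11 < cable 6; cable 6 < cable 9; cable 9 < cable 14; cable 14 < cable 17; cable 17 < cable 3; cable 3 < cable 4; cable 4 < cable 8; cable 8 < cable 7; cable 7 < cable 13; cable 13 < cable 5, each given directly.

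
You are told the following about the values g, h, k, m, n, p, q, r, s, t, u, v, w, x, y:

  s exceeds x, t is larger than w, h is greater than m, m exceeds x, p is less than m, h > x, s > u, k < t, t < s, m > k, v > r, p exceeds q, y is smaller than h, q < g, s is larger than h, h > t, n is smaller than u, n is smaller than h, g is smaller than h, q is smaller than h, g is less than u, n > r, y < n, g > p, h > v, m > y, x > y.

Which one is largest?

w is not greatest since w < t; q is not greatest since q < g; r is not greatest since r < n; k is not greatest since k < m; p is not greatest since p < m; y is not greatest since y < n; t is not greatest since t < s; n is not greatest since n < h; x is not greatest since x < m; m is not greatest since m < h; v is not greatest since v < h; g is not greatest since g < h; u is not greatest since u < s; h is not greatest since h < s.
Only s has nothing above it, so s is the largest.

s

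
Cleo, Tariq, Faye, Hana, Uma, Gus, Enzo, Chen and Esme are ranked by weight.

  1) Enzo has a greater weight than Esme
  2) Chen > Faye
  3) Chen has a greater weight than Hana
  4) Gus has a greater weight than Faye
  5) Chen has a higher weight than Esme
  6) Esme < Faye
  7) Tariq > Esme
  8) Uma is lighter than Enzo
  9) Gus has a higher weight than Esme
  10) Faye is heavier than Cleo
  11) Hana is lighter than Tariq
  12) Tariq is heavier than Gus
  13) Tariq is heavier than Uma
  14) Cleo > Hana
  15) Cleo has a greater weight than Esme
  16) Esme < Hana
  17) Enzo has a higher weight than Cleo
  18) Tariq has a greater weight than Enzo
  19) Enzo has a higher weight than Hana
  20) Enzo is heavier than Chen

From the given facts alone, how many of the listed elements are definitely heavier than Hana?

6

Directly above Hana: Cleo, Chen, Enzo, Tariq.
One step further: Faye (5 so far).
One step further: Gus (6 so far).
Nothing else is reachable above Hana; 6 in all.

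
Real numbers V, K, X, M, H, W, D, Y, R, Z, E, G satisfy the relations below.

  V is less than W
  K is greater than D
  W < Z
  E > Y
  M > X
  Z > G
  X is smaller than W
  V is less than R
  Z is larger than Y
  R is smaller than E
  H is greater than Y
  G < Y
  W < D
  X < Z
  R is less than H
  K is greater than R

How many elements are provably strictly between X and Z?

1

Chaining upward from X reaches: W, D, M, K.
Chaining downward from Z reaches: G, V, W, Y.
Strictly between X and Z are those in both lists: W — 1 element.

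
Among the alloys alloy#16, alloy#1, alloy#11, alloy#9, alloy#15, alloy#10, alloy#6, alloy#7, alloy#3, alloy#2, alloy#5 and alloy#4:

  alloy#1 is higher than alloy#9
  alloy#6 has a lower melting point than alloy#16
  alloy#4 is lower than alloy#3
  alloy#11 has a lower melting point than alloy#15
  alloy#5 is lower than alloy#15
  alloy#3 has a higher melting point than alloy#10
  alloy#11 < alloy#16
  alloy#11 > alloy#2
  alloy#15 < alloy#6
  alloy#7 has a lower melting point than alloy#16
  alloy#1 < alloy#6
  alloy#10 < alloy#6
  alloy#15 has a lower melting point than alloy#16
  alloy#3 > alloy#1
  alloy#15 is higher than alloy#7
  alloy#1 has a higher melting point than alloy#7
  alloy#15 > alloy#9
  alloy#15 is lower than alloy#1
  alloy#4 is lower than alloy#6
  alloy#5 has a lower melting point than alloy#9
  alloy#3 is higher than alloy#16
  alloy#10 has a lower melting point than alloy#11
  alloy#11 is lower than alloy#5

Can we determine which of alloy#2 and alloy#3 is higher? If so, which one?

Following the relations from alloy#2: alloy#2 < alloy#11 < alloy#5 < alloy#9 < alloy#15 < alloy#1 < alloy#6 < alloy#16 < alloy#3.
So alloy#3 is higher.

alloy#3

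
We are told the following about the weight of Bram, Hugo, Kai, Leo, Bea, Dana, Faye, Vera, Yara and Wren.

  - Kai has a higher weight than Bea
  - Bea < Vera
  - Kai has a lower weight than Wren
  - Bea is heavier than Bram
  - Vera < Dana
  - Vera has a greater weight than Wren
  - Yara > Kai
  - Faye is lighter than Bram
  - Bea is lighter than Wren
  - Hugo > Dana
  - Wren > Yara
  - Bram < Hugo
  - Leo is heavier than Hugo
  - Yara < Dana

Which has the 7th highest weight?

Kai

The consecutive relations fix a unique order: Faye < Bram < Bea < Kai < Yara < Wren < Vera < Dana < Hugo < Leo.
Counting 7 from the largest end gives Kai.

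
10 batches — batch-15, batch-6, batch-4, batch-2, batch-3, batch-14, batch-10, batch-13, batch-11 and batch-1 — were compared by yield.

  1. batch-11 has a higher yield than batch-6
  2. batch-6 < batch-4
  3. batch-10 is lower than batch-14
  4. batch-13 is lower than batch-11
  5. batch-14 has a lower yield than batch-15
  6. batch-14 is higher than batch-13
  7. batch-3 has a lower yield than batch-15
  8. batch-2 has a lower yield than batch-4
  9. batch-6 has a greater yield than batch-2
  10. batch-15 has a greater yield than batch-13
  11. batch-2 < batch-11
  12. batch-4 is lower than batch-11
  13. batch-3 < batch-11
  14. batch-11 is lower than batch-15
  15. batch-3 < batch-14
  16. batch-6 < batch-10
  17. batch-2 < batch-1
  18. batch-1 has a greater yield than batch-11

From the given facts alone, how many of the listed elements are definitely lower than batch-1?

The elements the relations force below batch-1 are batch-2, batch-6, batch-3, batch-13, batch-4, batch-11 — no chain reaches any other.
That is 6.

6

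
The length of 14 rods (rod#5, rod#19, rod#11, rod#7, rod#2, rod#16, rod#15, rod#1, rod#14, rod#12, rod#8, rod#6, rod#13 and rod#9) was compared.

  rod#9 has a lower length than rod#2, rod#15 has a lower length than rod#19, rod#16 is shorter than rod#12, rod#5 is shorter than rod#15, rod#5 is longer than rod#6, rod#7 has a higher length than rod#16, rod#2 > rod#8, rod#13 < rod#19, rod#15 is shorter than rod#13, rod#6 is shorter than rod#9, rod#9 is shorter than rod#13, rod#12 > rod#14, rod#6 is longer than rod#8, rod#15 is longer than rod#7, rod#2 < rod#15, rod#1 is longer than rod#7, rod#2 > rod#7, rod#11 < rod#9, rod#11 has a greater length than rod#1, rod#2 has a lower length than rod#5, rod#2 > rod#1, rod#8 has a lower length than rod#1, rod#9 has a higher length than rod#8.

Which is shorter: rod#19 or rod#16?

The relevant relations are rod#16 < rod#7; rod#7 < rod#1; rod#1 < rod#11; rod#11 < rod#9; rod#9 < rod#2; rod#2 < rod#5; rod#5 < rod#15; rod#15 < rod#13; rod#13 < rod#19.
Together: rod#16 < rod#7 < rod#1 < rod#11 < rod#9 < rod#2 < rod#5 < rod#15 < rod#13 < rod#19.
So rod#16 < rod#19; rod#16 is the shorter of the two.

rod#16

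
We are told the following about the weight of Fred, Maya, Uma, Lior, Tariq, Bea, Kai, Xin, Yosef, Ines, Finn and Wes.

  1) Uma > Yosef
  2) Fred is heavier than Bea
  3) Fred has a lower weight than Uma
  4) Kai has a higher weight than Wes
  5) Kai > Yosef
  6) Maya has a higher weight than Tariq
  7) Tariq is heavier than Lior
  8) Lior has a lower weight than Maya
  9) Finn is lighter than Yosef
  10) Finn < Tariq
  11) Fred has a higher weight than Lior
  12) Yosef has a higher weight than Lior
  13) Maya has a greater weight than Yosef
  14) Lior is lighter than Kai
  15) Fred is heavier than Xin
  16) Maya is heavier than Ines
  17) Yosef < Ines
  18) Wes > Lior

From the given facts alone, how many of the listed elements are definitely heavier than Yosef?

4

Directly above Yosef: Uma, Kai, Ines, Maya.
No other element is forced above Yosef by the given relations, so the count is 4.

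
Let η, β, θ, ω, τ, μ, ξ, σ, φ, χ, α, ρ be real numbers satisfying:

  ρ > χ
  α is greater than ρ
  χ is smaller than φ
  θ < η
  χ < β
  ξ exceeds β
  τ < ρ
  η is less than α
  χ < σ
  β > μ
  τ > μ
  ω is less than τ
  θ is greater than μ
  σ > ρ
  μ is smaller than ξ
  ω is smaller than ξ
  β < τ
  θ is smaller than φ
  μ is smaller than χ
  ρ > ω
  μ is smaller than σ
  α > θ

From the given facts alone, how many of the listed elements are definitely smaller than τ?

The elements the relations force below τ are μ, ω, χ, β — no chain reaches any other.
That is 4.

4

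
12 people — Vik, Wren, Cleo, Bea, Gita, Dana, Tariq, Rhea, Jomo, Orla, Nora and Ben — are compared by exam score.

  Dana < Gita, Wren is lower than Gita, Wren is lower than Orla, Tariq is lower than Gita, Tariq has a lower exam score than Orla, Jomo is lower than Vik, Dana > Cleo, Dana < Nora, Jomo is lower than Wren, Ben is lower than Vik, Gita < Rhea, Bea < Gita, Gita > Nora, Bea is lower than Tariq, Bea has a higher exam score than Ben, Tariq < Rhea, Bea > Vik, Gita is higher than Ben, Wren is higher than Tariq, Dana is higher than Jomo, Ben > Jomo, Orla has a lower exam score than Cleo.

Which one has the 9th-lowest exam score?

The consecutive relations fix a unique order: Jomo < Ben < Vik < Bea < Tariq < Wren < Orla < Cleo < Dana < Nora < Gita < Rhea.
The 9th smallest is Dana.

Dana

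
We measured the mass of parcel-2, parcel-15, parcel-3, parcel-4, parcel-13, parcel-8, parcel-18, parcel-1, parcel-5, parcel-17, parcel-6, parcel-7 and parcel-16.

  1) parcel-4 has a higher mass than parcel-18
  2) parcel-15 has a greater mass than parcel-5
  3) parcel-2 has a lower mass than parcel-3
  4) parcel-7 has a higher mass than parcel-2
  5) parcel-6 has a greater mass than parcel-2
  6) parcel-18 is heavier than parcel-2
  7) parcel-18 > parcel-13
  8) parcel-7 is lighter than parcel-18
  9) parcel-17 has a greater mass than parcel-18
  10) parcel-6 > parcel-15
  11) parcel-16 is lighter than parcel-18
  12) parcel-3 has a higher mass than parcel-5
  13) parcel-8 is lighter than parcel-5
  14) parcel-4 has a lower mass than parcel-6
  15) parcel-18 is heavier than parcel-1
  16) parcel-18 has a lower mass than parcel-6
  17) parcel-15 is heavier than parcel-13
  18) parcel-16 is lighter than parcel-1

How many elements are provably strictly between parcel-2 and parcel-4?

2

Chaining upward from parcel-2 reaches: parcel-7, parcel-18, parcel-6, parcel-3, parcel-17.
Chaining downward from parcel-4 reaches: parcel-13, parcel-16, parcel-1, parcel-7, parcel-18.
Strictly between parcel-2 and parcel-4 are those in both lists: parcel-7, parcel-18 — 2 elements.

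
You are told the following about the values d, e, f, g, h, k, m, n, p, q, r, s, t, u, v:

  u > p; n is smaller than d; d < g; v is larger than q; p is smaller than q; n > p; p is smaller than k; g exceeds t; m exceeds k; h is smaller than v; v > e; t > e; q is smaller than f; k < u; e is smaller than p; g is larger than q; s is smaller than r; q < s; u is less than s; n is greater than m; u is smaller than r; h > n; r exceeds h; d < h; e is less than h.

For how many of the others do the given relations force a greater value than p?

Directly above p: k, q, u, n.
One step further: m, d, h, s, g, v, r, f (12 so far).
No other element is forced above p by the given relations, so the count is 12.

12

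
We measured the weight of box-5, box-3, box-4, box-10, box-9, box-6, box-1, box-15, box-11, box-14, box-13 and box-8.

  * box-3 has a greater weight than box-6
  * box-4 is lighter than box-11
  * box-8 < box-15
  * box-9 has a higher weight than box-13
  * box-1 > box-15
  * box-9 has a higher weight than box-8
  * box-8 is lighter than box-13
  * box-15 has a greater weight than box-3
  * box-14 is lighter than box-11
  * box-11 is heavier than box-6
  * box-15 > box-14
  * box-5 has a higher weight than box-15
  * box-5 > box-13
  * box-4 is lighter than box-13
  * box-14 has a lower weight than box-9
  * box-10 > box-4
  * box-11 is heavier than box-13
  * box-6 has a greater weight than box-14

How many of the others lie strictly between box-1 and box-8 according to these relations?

1

Chaining upward from box-8 reaches: box-13, box-15, box-5, box-9, box-11.
Chaining downward from box-1 reaches: box-14, box-6, box-3, box-15.
Strictly between box-8 and box-1 are those in both lists: box-15 — 1 element.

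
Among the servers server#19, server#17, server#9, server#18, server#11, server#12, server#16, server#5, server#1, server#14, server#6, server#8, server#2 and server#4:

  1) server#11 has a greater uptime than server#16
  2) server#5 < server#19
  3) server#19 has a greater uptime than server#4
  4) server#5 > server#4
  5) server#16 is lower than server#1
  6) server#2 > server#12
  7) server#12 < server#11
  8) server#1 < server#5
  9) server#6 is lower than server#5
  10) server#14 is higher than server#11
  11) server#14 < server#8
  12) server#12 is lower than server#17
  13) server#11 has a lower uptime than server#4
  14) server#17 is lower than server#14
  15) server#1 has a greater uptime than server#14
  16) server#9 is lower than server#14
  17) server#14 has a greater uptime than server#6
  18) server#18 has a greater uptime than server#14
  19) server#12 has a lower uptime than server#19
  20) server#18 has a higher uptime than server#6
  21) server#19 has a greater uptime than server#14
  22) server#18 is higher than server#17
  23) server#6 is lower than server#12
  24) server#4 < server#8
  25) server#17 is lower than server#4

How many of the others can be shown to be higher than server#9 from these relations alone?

Directly above server#9: server#14.
One step further: server#1, server#18, server#19, server#8 (5 so far).
One step further: server#5 (6 so far).
No other element is forced above server#9 by the given relations, so the count is 6.

6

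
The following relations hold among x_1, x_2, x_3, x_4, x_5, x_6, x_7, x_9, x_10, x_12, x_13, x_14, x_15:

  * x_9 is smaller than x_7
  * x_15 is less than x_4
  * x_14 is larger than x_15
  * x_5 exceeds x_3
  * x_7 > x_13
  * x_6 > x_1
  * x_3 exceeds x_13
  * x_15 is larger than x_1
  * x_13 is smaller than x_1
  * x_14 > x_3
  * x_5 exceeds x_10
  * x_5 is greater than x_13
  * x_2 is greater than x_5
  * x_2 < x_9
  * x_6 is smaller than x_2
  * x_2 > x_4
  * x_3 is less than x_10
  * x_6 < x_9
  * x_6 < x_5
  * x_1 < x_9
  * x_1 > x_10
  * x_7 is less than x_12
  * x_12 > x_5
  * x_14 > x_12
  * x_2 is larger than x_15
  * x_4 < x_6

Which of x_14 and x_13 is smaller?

x_13 < x_3 and x_3 < x_10 give x_13 < x_10.
Then x_10 < x_1 extends the chain to x_1.
With x_1 < x_15: x_13 < x_3 < x_10 < x_1 < x_15.
Then x_15 < x_4 extends the chain to x_4.
Then x_4 < x_6 extends the chain to x_6.
Then x_6 < x_5 extends the chain to x_5.
With x_5 < x_2: x_13 < x_3 < x_10 < x_1 < x_15 < x_4 < x_6 < x_5 < x_2.
With x_2 < x_9: x_13 < x_3 < x_10 < x_1 < x_15 < x_4 < x_6 < x_5 < x_2 < x_9.
Then x_9 < x_7 extends the chain to x_7.
Then x_7 < x_12 extends the chain to x_12.
With x_12 < x_14: x_13 < x_3 < x_10 < x_1 < x_15 < x_4 < x_6 < x_5 < x_2 < x_9 < x_7 < x_12 < x_14.
So x_13 < x_14; x_13 is the smaller of the two.

x_13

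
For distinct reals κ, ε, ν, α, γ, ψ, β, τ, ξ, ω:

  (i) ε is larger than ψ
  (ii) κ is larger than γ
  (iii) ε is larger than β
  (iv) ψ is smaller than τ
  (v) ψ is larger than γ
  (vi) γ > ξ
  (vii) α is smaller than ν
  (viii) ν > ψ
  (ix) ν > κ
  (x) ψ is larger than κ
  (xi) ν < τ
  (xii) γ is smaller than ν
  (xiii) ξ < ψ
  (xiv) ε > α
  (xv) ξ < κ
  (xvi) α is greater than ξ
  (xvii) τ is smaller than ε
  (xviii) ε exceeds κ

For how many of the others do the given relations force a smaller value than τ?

6

From τ the given relations immediately reach ψ, ν.
From those, ξ, γ, κ, α — 6 in total.
No other element is forced below τ by the given relations, so the count is 6.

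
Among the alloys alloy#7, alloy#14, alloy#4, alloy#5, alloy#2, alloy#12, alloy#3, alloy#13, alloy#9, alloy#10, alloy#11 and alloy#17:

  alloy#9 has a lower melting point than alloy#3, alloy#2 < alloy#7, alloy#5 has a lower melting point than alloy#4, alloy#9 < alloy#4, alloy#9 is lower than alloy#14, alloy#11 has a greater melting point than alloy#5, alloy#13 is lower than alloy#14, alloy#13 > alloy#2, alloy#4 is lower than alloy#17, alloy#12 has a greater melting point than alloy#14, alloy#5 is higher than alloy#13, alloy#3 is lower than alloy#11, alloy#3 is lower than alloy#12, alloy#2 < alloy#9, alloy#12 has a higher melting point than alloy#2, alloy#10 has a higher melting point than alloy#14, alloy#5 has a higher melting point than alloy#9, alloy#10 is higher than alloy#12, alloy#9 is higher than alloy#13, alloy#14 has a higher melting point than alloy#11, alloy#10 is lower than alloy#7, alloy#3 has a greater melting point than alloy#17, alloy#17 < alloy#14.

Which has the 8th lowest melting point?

Piecing the relations together gives one ordering: alloy#2 < alloy#13 < alloy#9 < alloy#5 < alloy#4 < alloy#17 < alloy#3 < alloy#11 < alloy#14 < alloy#12 < alloy#10 < alloy#7.
Counting 8 from the smallest end gives alloy#11.

alloy#11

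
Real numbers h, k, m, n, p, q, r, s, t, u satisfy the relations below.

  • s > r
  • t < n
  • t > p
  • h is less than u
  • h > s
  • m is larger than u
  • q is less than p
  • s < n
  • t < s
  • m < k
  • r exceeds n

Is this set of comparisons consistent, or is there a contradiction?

inconsistent

We have s < n stated directly, yet also n < r < s by chaining the others — so n < s. Contradiction.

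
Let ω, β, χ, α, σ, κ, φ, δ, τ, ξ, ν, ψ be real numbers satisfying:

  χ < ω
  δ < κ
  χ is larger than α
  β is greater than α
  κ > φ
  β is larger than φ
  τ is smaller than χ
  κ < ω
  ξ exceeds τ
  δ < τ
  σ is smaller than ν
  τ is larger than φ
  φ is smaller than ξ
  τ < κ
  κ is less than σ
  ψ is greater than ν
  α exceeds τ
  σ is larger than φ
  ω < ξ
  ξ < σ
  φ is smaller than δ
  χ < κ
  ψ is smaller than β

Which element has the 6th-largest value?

The consecutive relations fix a unique order: φ < δ < τ < α < χ < κ < ω < ξ < σ < ν < ψ < β.
The 6th largest is ω.

ω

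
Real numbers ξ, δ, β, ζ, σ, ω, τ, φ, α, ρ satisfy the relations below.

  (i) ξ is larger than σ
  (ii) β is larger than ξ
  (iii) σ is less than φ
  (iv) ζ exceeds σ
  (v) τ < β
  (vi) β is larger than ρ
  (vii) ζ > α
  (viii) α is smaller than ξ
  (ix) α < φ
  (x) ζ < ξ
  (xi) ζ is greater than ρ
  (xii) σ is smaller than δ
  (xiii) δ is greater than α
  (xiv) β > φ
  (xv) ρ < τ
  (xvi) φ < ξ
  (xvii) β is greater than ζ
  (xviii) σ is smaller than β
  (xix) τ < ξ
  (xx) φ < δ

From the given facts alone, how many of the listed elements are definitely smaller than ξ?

From ξ the given relations immediately reach α, σ, φ, ζ, τ.
From those, ρ — 6 in total.
Nothing else is reachable below ξ; 6 in all.

6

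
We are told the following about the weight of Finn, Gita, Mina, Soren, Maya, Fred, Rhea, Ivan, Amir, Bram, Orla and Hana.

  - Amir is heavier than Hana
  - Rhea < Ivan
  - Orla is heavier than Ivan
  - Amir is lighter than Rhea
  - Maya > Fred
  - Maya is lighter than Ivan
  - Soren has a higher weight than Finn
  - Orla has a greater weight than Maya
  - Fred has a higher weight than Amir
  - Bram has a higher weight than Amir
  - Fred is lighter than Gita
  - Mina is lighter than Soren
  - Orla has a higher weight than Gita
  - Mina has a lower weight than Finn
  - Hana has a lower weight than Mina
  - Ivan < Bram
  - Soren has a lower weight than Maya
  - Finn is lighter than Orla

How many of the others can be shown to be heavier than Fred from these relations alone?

Directly above Fred: Maya, Gita.
One step further: Ivan, Orla (4 so far).
One step further: Bram (5 so far).
Nothing else is reachable above Fred; 5 in all.

5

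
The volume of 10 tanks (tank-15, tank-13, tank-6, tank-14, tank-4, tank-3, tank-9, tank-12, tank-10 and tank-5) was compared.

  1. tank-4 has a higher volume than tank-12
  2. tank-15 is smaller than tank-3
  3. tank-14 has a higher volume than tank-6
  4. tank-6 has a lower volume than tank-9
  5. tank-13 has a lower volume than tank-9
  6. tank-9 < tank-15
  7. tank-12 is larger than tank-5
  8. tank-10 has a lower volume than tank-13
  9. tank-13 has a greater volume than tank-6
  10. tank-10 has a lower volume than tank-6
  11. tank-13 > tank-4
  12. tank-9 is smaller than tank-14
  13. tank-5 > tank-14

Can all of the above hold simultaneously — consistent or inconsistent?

inconsistent

Chaining the given relations yields tank-14 < tank-5 < tank-12 < tank-4 < tank-13 < tank-9, so tank-14 < tank-9. But one relation states tank-9 < tank-14. These cannot both hold.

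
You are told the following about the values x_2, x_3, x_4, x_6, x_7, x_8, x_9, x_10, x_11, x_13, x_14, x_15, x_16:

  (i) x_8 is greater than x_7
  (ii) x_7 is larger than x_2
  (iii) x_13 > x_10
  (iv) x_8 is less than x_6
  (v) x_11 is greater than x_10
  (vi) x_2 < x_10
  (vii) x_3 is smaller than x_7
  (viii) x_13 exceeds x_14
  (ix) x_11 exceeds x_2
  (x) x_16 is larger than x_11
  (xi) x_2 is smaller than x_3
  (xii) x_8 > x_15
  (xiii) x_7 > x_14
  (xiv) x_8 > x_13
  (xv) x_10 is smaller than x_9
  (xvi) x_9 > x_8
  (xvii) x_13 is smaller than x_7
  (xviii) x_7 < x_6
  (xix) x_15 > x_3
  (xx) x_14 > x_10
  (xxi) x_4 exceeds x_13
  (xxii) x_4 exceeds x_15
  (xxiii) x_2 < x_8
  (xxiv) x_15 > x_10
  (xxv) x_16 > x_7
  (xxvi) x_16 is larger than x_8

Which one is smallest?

x_2

Chaining upward from x_2: directly above it, x_10, x_11, x_3, x_7, x_8; then x_14, x_13, x_15, x_6, x_9, x_16; then x_4.
That covers every other element, and nothing is given below x_2, so x_2 is the smallest.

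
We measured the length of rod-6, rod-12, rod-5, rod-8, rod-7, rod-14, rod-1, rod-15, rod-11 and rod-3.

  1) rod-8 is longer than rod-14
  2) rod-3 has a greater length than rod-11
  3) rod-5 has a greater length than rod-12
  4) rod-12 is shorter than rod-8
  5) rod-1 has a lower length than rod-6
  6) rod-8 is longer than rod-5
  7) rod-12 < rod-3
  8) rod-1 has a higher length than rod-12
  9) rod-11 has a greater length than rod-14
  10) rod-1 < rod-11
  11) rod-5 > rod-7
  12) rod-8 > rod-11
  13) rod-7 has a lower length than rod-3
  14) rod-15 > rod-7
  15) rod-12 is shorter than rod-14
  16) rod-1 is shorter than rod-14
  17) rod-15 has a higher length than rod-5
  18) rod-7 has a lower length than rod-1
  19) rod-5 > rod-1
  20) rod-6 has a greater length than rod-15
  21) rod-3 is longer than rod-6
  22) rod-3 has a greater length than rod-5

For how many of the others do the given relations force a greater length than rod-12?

8

Directly above rod-12: rod-1, rod-14, rod-5, rod-3, rod-8.
One step further: rod-15, rod-11, rod-6 (8 so far).
No other element is forced above rod-12 by the given relations, so the count is 8.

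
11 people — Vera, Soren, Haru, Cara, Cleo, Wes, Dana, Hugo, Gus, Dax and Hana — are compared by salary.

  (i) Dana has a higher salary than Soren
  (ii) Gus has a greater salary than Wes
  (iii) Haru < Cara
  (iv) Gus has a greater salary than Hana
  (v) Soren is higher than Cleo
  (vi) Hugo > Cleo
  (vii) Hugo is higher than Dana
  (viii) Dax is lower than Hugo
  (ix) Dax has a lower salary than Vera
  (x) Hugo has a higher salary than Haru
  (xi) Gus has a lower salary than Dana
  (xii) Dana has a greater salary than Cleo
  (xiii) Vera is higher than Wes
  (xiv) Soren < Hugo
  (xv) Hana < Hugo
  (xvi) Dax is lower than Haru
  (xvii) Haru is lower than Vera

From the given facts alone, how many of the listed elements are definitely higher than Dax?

The elements the relations force above Dax are Haru, Cara, Vera, Hugo — no chain reaches any other.
That is 4.

4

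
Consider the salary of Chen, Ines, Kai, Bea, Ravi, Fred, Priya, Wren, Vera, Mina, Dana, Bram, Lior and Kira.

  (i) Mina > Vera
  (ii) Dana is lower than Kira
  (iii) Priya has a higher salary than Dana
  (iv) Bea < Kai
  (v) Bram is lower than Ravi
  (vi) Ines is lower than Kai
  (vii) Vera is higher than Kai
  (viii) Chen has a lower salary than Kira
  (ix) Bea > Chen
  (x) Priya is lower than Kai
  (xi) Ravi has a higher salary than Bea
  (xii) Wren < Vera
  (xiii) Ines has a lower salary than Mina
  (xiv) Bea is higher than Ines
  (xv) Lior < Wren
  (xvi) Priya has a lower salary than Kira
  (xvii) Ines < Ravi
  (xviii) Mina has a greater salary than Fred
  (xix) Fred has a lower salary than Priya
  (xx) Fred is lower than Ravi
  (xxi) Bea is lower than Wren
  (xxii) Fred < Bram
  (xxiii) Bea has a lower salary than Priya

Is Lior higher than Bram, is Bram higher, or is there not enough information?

undetermined

Following every chain through Lior: above Lior we get Wren, Vera, Mina.
Bram is not reached, and no chain runs the other way from Bram to Lior.
So the given relations leave the order of Lior and Bram undetermined.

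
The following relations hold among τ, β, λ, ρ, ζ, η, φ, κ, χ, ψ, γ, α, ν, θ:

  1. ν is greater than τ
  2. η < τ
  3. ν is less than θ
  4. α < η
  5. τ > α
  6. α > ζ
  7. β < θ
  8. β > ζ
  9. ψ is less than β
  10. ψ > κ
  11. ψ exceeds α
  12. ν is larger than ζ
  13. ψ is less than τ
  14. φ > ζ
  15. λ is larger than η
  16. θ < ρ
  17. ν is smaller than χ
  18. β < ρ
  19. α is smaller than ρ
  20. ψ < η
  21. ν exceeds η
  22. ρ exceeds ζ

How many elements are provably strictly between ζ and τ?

Chaining upward from ζ reaches: α, φ, ψ, η, λ, ν, β, θ, ρ, χ.
Chaining downward from τ reaches: α, κ, ψ, η.
Strictly between ζ and τ are those in both lists: α, ψ, η — 3 elements.

3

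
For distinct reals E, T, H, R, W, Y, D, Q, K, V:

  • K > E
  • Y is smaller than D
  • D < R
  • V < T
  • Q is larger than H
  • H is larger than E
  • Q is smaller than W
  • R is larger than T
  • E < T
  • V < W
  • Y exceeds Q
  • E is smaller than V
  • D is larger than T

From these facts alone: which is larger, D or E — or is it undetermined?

Following the relations from E: E < H < Q < Y < D.
So D is larger.

D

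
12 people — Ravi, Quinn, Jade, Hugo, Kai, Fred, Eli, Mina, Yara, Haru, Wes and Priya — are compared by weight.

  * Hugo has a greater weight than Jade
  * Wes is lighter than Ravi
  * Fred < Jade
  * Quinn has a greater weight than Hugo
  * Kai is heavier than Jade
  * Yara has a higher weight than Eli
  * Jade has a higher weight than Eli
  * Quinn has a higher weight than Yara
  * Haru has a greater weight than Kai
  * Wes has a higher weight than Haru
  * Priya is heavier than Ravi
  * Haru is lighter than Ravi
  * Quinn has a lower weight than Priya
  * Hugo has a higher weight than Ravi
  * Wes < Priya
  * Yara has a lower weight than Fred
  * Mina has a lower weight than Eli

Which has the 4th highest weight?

Ravi

Chaining the given pairs: Mina < Eli < Yara < Fred < Jade < Kai < Haru < Wes < Ravi < Hugo < Quinn < Priya.
Counting 4 from the largest end gives Ravi.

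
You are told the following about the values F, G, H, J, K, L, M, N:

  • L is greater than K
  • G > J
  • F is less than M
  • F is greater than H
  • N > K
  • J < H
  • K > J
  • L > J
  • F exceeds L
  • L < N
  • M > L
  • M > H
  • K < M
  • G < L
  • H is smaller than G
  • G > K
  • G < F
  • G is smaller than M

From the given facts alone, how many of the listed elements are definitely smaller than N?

Directly below N: K, L.
One step further: J, G (4 so far).
One step further: H (5 so far).
Nothing else is reachable below N; 5 in all.

5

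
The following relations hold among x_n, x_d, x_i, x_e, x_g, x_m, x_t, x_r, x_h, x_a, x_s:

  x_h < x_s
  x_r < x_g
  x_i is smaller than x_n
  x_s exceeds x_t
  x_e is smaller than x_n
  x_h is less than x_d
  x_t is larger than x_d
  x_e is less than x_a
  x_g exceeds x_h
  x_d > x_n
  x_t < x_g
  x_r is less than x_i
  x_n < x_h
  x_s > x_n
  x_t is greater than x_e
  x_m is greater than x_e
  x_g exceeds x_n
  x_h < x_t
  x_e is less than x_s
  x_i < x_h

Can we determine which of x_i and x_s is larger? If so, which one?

x_s

Chaining the given relations: x_i < x_n < x_h < x_t < x_s.
So x_s is larger.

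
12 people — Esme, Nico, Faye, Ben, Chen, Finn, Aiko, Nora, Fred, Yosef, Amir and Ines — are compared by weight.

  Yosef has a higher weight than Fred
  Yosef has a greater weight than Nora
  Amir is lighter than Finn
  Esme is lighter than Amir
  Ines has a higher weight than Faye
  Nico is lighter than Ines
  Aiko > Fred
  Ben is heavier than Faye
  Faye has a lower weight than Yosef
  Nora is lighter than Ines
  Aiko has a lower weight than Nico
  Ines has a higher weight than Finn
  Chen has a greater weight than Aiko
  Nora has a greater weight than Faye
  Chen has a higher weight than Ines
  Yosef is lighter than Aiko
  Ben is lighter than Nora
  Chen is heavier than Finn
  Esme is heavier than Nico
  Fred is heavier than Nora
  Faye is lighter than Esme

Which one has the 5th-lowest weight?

The consecutive relations fix a unique order: Faye < Ben < Nora < Fred < Yosef < Aiko < Nico < Esme < Amir < Finn < Ines < Chen.
The 5th smallest is Yosef.

Yosef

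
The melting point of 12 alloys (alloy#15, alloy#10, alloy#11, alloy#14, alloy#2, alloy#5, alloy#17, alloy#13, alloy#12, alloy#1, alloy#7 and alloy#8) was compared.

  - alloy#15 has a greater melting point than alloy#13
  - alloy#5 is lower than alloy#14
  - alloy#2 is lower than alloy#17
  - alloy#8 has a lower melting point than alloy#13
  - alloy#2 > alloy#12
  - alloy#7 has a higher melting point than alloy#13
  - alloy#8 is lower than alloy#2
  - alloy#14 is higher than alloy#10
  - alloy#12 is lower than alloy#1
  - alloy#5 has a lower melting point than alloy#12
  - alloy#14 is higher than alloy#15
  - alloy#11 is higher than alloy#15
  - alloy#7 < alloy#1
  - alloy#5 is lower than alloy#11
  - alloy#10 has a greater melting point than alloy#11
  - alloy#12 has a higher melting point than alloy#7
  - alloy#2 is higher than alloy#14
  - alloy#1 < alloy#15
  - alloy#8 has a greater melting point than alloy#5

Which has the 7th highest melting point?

alloy#1

The consecutive relations fix a unique order: alloy#5 < alloy#8 < alloy#13 < alloy#7 < alloy#12 < alloy#1 < alloy#15 < alloy#11 < alloy#10 < alloy#14 < alloy#2 < alloy#17.
The 7th largest is alloy#1.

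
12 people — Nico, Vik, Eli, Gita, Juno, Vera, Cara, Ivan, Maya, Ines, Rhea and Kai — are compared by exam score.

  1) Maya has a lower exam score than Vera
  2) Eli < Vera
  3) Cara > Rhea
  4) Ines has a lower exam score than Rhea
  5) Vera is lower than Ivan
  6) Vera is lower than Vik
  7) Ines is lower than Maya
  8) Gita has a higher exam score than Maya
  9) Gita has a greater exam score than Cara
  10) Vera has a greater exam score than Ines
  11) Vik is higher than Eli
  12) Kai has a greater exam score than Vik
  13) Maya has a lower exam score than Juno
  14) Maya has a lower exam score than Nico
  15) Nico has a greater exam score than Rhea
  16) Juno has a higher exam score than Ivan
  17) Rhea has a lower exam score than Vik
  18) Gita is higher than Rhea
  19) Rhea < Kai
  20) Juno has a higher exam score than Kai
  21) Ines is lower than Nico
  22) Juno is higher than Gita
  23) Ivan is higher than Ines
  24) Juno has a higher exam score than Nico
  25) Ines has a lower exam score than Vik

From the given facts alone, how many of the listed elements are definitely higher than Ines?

10

From Ines the given relations immediately reach Rhea, Maya, Vera, Vik, Nico, Ivan.
From those, Cara, Gita, Kai, Juno — 10 in total.
No other element is forced above Ines by the given relations, so the count is 10.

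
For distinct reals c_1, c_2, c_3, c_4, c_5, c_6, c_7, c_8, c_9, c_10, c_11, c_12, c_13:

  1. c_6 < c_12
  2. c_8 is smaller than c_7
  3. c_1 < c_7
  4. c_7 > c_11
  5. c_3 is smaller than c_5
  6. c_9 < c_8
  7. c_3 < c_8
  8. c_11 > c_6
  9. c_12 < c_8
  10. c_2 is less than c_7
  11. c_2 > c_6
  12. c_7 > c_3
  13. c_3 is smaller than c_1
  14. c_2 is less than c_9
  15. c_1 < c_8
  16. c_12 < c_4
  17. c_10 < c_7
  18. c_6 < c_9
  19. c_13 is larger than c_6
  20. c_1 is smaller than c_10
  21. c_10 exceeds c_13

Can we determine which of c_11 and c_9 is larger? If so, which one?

Following every chain through c_9: above c_9 we get c_8, c_7; below c_9 we get c_6, c_2.
c_11 is not reached, and no chain runs the other way from c_11 to c_9.
So the given relations leave the order of c_9 and c_11 undetermined.

undetermined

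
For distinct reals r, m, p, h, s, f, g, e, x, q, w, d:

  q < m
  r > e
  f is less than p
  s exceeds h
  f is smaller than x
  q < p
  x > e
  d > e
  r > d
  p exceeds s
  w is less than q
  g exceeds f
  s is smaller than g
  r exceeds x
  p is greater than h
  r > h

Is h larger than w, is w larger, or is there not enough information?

undetermined

Following every chain through h: above h we get s, p, r, g.
w is not reached, and no chain runs the other way from w to h.
So the given relations leave the order of h and w undetermined.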